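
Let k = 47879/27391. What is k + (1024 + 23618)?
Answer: 51924377/2107 ≈ 24644.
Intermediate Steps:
k = 3683/2107 (k = 47879*(1/27391) = 3683/2107 ≈ 1.7480)
k + (1024 + 23618) = 3683/2107 + (1024 + 23618) = 3683/2107 + 24642 = 51924377/2107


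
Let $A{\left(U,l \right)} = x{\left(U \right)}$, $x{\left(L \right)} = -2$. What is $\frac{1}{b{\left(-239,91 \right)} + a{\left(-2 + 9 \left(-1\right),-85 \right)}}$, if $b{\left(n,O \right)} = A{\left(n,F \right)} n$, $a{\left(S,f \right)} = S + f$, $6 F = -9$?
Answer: $\frac{1}{382} \approx 0.0026178$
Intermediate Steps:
$F = - \frac{3}{2}$ ($F = \frac{1}{6} \left(-9\right) = - \frac{3}{2} \approx -1.5$)
$A{\left(U,l \right)} = -2$
$b{\left(n,O \right)} = - 2 n$
$\frac{1}{b{\left(-239,91 \right)} + a{\left(-2 + 9 \left(-1\right),-85 \right)}} = \frac{1}{\left(-2\right) \left(-239\right) + \left(\left(-2 + 9 \left(-1\right)\right) - 85\right)} = \frac{1}{478 - 96} = \frac{1}{382}$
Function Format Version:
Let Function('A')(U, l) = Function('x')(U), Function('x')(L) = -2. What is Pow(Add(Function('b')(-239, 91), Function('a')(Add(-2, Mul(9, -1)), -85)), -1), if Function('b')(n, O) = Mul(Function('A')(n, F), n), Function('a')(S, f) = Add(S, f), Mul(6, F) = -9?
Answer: Rational(1, 382) ≈ 0.0026178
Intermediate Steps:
F = Rational(-3, 2) (F = Mul(Rational(1, 6), -9) = Rational(-3, 2) ≈ -1.5000)
Function('A')(U, l) = -2
Function('b')(n, O) = Mul(-2, n)
Pow(Add(Function('b')(-239, 91), Function('a')(Add(-2, Mul(9, -1)), -85)), -1) = Pow(Add(Mul(-2, -239), Add(Add(-2, Mul(9, -1)), -85)), -1) = Pow(Add(478, Add(Add(-2, -9), -85)), -1) = Pow(Add(478, Add(-11, -85)), -1) = Pow(Add(478, -96), -1) = Pow(382, -1) = Rational(1, 382)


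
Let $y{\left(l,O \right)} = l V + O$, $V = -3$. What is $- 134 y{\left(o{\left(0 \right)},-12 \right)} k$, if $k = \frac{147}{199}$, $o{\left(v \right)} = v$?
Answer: $\frac{236376}{199} \approx 1187.8$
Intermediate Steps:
$k = \frac{147}{199}$ ($k = 147 \cdot \frac{1}{199} = \frac{147}{199} \approx 0.73869$)
$y{\left(l,O \right)} = O - 3 l$ ($y{\left(l,O \right)} = l \left(-3\right) + O = - 3 l + O = O - 3 l$)
$- 134 y{\left(o{\left(0 \right)},-12 \right)} k = - 134 \left(-12 - 0\right) \frac{147}{199} = - 134 \left(-12 + 0\right) \frac{147}{199} = \left(-134\right) \left(-12\right) \frac{147}{199} = 1608 \cdot \frac{147}{199} = \frac{236376}{199}$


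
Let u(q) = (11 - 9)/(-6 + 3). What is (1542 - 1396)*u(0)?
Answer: -292/3 ≈ -97.333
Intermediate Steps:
u(q) = -⅔ (u(q) = 2/(-3) = 2*(-⅓) = -⅔)
(1542 - 1396)*u(0) = (1542 - 1396)*(-⅔) = 146*(-⅔) = -292/3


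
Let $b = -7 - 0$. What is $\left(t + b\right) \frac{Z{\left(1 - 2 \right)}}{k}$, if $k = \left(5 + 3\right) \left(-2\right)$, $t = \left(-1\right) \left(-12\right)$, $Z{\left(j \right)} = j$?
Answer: $\frac{5}{16} \approx 0.3125$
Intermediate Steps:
$t = 12$
$b = -7$ ($b = -7 + 0 = -7$)
$k = -16$ ($k = 8 \left(-2\right) = -16$)
$\left(t + b\right) \frac{Z{\left(1 - 2 \right)}}{k} = \left(12 - 7\right) \frac{1 - 2}{-16} = 5 \left(1 - 2\right) \left(- \frac{1}{16}\right) = 5 \left(\left(-1\right) \left(- \frac{1}{16}\right)\right) = 5 \cdot \frac{1}{16} = \frac{5}{16}$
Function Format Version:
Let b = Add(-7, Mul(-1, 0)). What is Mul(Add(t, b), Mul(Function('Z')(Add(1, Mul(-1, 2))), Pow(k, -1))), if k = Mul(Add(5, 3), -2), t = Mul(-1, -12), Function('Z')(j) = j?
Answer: Rational(5, 16) ≈ 0.31250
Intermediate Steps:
t = 12
b = -7 (b = Add(-7, 0) = -7)
k = -16 (k = Mul(8, -2) = -16)
Mul(Add(t, b), Mul(Function('Z')(Add(1, Mul(-1, 2))), Pow(k, -1))) = Mul(Add(12, -7), Mul(Add(1, Mul(-1, 2)), Pow(-16, -1))) = Mul(5, Mul(Add(1, -2), Rational(-1, 16))) = Mul(5, Mul(-1, Rational(-1, 16))) = Mul(5, Rational(1, 16)) = Rational(5, 16)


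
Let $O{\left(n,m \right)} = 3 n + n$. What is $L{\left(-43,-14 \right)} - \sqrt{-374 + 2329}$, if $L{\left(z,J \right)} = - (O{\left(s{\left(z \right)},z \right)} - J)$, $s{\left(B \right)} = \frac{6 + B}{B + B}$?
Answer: $- \frac{676}{43} - \sqrt{1955} \approx -59.936$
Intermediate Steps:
$s{\left(B \right)} = \frac{6 + B}{2 B}$
$O{\left(n,m \right)} = 4 n$
$L{\left(z,J \right)} = J - \frac{2 \left(6 + z\right)}{z}$ ($L{\left(z,J \right)} = - (4 \frac{6 + z}{2 z} - J) = - (\frac{2 \left(6 + z\right)}{z} - J) = - (- J + \frac{2 \left(6 + z\right)}{z}) = J - \frac{2 \left(6 + z\right)}{z}$)
$L{\left(-43,-14 \right)} - \sqrt{-374 + 2329} = \left(-2 - 14 - \frac{12}{-43}\right) - \sqrt{-374 + 2329} = \left(-2 - 14 - - \frac{12}{43}\right) - \sqrt{1955} = \left(-2 - 14 + \frac{12}{43}\right) - \sqrt{1955} = - \frac{676}{43} - \sqrt{1955}$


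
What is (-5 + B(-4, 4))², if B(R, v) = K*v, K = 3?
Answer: 49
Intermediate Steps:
B(R, v) = 3*v
(-5 + B(-4, 4))² = (-5 + 3*4)² = (-5 + 12)² = 7² = 49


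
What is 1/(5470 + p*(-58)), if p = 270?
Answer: -1/10190 ≈ -9.8135e-5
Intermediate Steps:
1/(5470 + p*(-58)) = 1/(5470 + 270*(-58)) = 1/(5470 - 15660) = 1/(-10190) = -1/10190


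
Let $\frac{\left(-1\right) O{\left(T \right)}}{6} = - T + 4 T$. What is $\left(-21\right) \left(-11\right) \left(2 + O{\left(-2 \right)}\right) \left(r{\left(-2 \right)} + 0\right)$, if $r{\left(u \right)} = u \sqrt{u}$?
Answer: $- 17556 i \sqrt{2} \approx - 24828.0 i$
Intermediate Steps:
$O{\left(T \right)} = - 18 T$ ($O{\left(T \right)} = - 6 \left(- T + 4 T\right) = - 6 \cdot 3 T = - 18 T$)
$r{\left(u \right)} = u^{\frac{3}{2}}$
$\left(-21\right) \left(-11\right) \left(2 + O{\left(-2 \right)}\right) \left(r{\left(-2 \right)} + 0\right) = \left(-21\right) \left(-11\right) \left(2 - -36\right) \left(\left(-2\right)^{\frac{3}{2}} + 0\right) = 231 \left(2 + 36\right) \left(- 2 i \sqrt{2} + 0\right) = 231 \cdot 38 \left(- 2 i \sqrt{2}\right) = 231 \left(- 76 i \sqrt{2}\right) = - 17556 i \sqrt{2}$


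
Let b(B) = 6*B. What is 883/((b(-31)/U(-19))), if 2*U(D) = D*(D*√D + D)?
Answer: -318763/372 - 318763*I*√19/372 ≈ -856.89 - 3735.1*I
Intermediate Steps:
U(D) = D*(D + D^(3/2))/2 (U(D) = (D*(D*√D + D))/2 = (D*(D^(3/2) + D))/2 = (D*(D + D^(3/2)))/2 = D*(D + D^(3/2))/2)
883/((b(-31)/U(-19))) = 883/(((6*(-31))/((½)*(-19)² + (-19)^(5/2)/2))) = 883/((-186/((½)*361 + (361*I*√19)/2))) = 883/((-186/(361/2 + 361*I*√19/2))) = 883*(-361/372 - 361*I*√19/372) = -318763/372 - 318763*I*√19/372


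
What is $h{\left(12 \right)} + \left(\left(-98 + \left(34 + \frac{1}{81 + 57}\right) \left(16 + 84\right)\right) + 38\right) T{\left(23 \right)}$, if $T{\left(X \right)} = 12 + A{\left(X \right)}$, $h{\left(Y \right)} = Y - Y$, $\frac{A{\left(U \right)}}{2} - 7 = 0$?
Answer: $\frac{5993260}{69} \approx 86859.0$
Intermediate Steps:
$A{\left(U \right)} = 14$ ($A{\left(U \right)} = 14 + 2 \cdot 0 = 14 + 0 = 14$)
$h{\left(Y \right)} = 0$
$T{\left(X \right)} = 26$ ($T{\left(X \right)} = 12 + 14 = 26$)
$h{\left(12 \right)} + \left(\left(-98 + \left(34 + \frac{1}{81 + 57}\right) \left(16 + 84\right)\right) + 38\right) T{\left(23 \right)} = 0 + \left(\left(-98 + \left(34 + \frac{1}{81 + 57}\right) \left(16 + 84\right)\right) + 38\right) 26 = 0 + \left(\left(-98 + \left(34 + \frac{1}{138}\right) 100\right) + 38\right) 26 = 0 + \left(\left(-98 + \frac{4693}{138} \cdot 100\right) + 38\right) 26 = 0 + \left(\left(-98 + \frac{234650}{69}\right) + 38\right) 26 = 0 + \left(\frac{227888}{69} + 38\right) 26 = 0 + \frac{230510}{69} \cdot 26 = 0 + \frac{5993260}{69} = \frac{5993260}{69}$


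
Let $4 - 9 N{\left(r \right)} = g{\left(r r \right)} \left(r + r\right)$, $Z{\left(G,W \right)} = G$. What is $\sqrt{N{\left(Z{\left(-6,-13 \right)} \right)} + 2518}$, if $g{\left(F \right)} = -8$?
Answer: $\frac{\sqrt{22570}}{3} \approx 50.078$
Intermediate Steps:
$N{\left(r \right)} = \frac{4}{9} + \frac{16 r}{9}$ ($N{\left(r \right)} = \frac{4}{9} - \frac{\left(-8\right) \left(r + r\right)}{9} = \frac{4}{9} - \frac{\left(-8\right) 2 r}{9} = \frac{4}{9} - \frac{\left(-16\right) r}{9} = \frac{4}{9} + \frac{16 r}{9}$)
$\sqrt{N{\left(Z{\left(-6,-13 \right)} \right)} + 2518} = \sqrt{\left(\frac{4}{9} + \frac{16}{9} \left(-6\right)\right) + 2518} = \sqrt{\left(\frac{4}{9} - \frac{32}{3}\right) + 2518} = \sqrt{- \frac{92}{9} + 2518} = \sqrt{\frac{22570}{9}} = \frac{\sqrt{22570}}{3}$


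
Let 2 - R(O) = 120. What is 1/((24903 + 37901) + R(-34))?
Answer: 1/62686 ≈ 1.5953e-5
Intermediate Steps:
R(O) = -118 (R(O) = 2 - 1*120 = 2 - 120 = -118)
1/((24903 + 37901) + R(-34)) = 1/((24903 + 37901) - 118) = 1/(62804 - 118) = 1/62686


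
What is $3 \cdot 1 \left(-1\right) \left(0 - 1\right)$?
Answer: $3$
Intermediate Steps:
$3 \cdot 1 \left(-1\right) \left(0 - 1\right) = 3 \left(\left(-1\right) \left(-1\right)\right) = 3 \cdot 1 = 3$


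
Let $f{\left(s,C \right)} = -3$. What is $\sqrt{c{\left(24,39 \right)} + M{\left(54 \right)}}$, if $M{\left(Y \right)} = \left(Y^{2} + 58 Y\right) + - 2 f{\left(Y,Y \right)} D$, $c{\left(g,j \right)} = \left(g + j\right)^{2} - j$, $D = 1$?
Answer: $16 \sqrt{39} \approx 99.92$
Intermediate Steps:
$M{\left(Y \right)} = 6 + Y^{2} + 58 Y$ ($M{\left(Y \right)} = \left(Y^{2} + 58 Y\right) + \left(-2\right) \left(-3\right) 1 = \left(Y^{2} + 58 Y\right) + 6 \cdot 1 = \left(Y^{2} + 58 Y\right) + 6 = 6 + Y^{2} + 58 Y$)
$\sqrt{c{\left(24,39 \right)} + M{\left(54 \right)}} = \sqrt{\left(\left(24 + 39\right)^{2} - 39\right) + \left(6 + 54^{2} + 58 \cdot 54\right)} = \sqrt{\left(63^{2} - 39\right) + \left(6 + 2916 + 3132\right)} = \sqrt{\left(3969 - 39\right) + 6054} = \sqrt{3930 + 6054} = \sqrt{9984} = 16 \sqrt{39}$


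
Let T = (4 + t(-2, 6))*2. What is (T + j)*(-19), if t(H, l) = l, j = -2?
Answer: -342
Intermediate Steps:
T = 20 (T = (4 + 6)*2 = 10*2 = 20)
(T + j)*(-19) = (20 - 2)*(-19) = 18*(-19) = -342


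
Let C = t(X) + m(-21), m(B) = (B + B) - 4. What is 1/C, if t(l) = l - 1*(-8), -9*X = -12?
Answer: -3/110 ≈ -0.027273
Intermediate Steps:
m(B) = -4 + 2*B (m(B) = 2*B - 4 = -4 + 2*B)
X = 4/3 (X = -1/9*(-12) = 4/3 ≈ 1.3333)
t(l) = 8 + l (t(l) = l + 8 = 8 + l)
C = -110/3 (C = (8 + 4/3) + (-4 + 2*(-21)) = 28/3 + (-4 - 42) = 28/3 - 46 = -110/3 ≈ -36.667)
1/C = 1/(-110/3) = -3/110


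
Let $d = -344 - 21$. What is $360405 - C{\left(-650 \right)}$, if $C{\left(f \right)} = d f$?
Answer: $123155$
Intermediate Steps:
$d = -365$ ($d = -344 - 21 = -365$)
$C{\left(f \right)} = - 365 f$
$360405 - C{\left(-650 \right)} = 360405 - \left(-365\right) \left(-650\right) = 360405 - 237250 = 123155$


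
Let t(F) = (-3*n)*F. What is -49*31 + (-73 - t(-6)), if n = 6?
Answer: -1700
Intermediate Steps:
t(F) = -18*F (t(F) = (-3*6)*F = -18*F)
-49*31 + (-73 - t(-6)) = -49*31 + (-73 - (-18)*(-6)) = -1519 + (-73 - 1*108) = -1519 + (-73 - 108) = -1519 - 181 = -1700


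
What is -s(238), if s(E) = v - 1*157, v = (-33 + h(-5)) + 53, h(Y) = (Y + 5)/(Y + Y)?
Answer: 137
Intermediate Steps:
h(Y) = (5 + Y)/(2*Y) (h(Y) = (5 + Y)/((2*Y)) = (5 + Y)*(1/(2*Y)) = (5 + Y)/(2*Y))
v = 20 (v = (-33 + (½)*(5 - 5)/(-5)) + 53 = (-33 + (½)*(-⅕)*0) + 53 = (-33 + 0) + 53 = -33 + 53 = 20)
s(E) = -137 (s(E) = 20 - 1*157 = 20 - 157 = -137)
-s(238) = -1*(-137) = 137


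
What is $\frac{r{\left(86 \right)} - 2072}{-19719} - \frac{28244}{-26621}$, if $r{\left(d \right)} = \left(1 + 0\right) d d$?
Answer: $\frac{59316176}{74991357} \approx 0.79097$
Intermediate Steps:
$r{\left(d \right)} = d^{2}$ ($r{\left(d \right)} = 1 d^{2} = d^{2}$)
$\frac{r{\left(86 \right)} - 2072}{-19719} - \frac{28244}{-26621} = \frac{86^{2} - 2072}{-19719} - \frac{28244}{-26621} = \left(7396 - 2072\right) \left(- \frac{1}{19719}\right) - - \frac{28244}{26621} = 5324 \left(- \frac{1}{19719}\right) + \frac{28244}{26621} = - \frac{5324}{19719} + \frac{28244}{26621} = \frac{59316176}{74991357}$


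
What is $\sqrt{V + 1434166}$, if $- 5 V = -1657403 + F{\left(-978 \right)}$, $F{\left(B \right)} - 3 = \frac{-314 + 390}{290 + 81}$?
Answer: $\frac{11 \sqrt{50211833770}}{1855} \approx 1328.8$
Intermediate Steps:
$F{\left(B \right)} = \frac{1189}{371}$ ($F{\left(B \right)} = 3 + \frac{-314 + 390}{290 + 81} = 3 + \frac{76}{371} = \frac{1189}{371}$)
$V = \frac{614895324}{1855}$ ($V = - \frac{-1657403 + \frac{1189}{371}}{5} = \left(- \frac{1}{5}\right) \left(- \frac{614895324}{371}\right) = \frac{614895324}{1855} \approx 3.3148 \cdot 10^{5}$)
$\sqrt{V + 1434166} = \sqrt{\frac{614895324}{1855} + 1434166} = \sqrt{\frac{3275273254}{1855}} = \frac{11 \sqrt{50211833770}}{1855}$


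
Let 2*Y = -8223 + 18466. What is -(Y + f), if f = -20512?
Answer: 30781/2 ≈ 15391.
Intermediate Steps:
Y = 10243/2 (Y = (-8223 + 18466)/2 = (½)*10243 = 10243/2 ≈ 5121.5)
-(Y + f) = -(10243/2 - 20512) = -1*(-30781/2) = 30781/2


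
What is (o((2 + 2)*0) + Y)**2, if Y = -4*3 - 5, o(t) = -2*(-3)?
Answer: 121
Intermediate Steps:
o(t) = 6
Y = -17 (Y = -12 - 5 = -17)
(o((2 + 2)*0) + Y)**2 = (6 - 17)**2 = (-11)**2 = 121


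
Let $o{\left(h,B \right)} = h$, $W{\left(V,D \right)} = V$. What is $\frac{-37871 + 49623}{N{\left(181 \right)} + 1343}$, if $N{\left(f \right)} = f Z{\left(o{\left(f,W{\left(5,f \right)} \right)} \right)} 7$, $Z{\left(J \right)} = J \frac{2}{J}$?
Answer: $\frac{11752}{3877} \approx 3.0312$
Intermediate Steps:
$Z{\left(J \right)} = 2$
$N{\left(f \right)} = 14 f$ ($N{\left(f \right)} = f 2 \cdot 7 = 2 f 7 = 14 f$)
$\frac{-37871 + 49623}{N{\left(181 \right)} + 1343} = \frac{-37871 + 49623}{14 \cdot 181 + 1343} = \frac{11752}{2534 + 1343} = \frac{11752}{3877}$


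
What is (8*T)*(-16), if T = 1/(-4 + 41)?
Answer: -128/37 ≈ -3.4595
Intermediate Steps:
T = 1/37 ≈ 0.027027
(8*T)*(-16) = (8*(1/37))*(-16) = (8/37)*(-16) = -128/37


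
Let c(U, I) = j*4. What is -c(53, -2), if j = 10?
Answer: -40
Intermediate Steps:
c(U, I) = 40 (c(U, I) = 10*4 = 40)
-c(53, -2) = -1*40 = -40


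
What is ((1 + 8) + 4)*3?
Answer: 39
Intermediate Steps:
((1 + 8) + 4)*3 = (9 + 4)*3 = 13*3 = 39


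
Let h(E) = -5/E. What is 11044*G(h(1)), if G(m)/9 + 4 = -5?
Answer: -894564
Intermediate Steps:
G(m) = -81 (G(m) = -36 + 9*(-5) = -36 - 45 = -81)
11044*G(h(1)) = 11044*(-81) = -894564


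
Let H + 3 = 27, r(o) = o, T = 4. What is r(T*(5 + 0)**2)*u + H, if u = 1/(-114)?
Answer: 1318/57 ≈ 23.123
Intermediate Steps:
H = 24 (H = -3 + 27 = 24)
u = -1/114 ≈ -0.0087719
r(T*(5 + 0)**2)*u + H = (4*(5 + 0)**2)*(-1/114) + 24 = (4*5**2)*(-1/114) + 24 = (4*25)*(-1/114) + 24 = 100*(-1/114) + 24 = -50/57 + 24 = 1318/57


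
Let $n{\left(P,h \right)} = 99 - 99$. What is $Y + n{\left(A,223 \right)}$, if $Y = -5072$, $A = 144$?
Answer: $-5072$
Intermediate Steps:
$n{\left(P,h \right)} = 0$ ($n{\left(P,h \right)} = 99 - 99 = 0$)
$Y + n{\left(A,223 \right)} = -5072 + 0 = -5072$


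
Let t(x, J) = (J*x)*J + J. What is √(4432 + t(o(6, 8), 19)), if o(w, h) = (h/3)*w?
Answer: √10227 ≈ 101.13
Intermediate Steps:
o(w, h) = h*w/3 (o(w, h) = (h*(⅓))*w = (h/3)*w = h*w/3)
t(x, J) = J + x*J² (t(x, J) = x*J² + J = J + x*J²)
√(4432 + t(o(6, 8), 19)) = √(4432 + 19*(1 + 19*((⅓)*8*6))) = √(4432 + 19*(1 + 19*16)) = √(4432 + 19*(1 + 304)) = √(4432 + 19*305) = √(4432 + 5795) = √10227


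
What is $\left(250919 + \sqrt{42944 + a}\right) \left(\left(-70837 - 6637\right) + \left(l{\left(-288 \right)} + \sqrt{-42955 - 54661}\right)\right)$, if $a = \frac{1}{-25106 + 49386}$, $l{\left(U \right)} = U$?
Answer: $- \frac{\left(38881 - 2 i \sqrt{6101}\right) \left(3046156660 + 3 \sqrt{703229949830}\right)}{6070} \approx -1.9528 \cdot 10^{10} + 7.8461 \cdot 10^{7} i$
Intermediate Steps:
$a = \frac{1}{24280} \approx 4.1186 \cdot 10^{-5}$
$\left(250919 + \sqrt{42944 + a}\right) \left(\left(-70837 - 6637\right) + \left(l{\left(-288 \right)} + \sqrt{-42955 - 54661}\right)\right) = \left(250919 + \sqrt{42944 + \frac{1}{24280}}\right) \left(\left(-70837 - 6637\right) - \left(288 - \sqrt{-42955 - 54661}\right)\right) = \left(250919 + \sqrt{\frac{1042680321}{24280}}\right) \left(-77474 - \left(288 - \sqrt{-97616}\right)\right) = \left(250919 + \frac{3 \sqrt{703229949830}}{12140}\right) \left(-77474 - \left(288 - 4 i \sqrt{6101}\right)\right) = \left(250919 + \frac{3 \sqrt{703229949830}}{12140}\right) \left(-77762 + 4 i \sqrt{6101}\right) = \left(-77762 + 4 i \sqrt{6101}\right) \left(250919 + \frac{3 \sqrt{703229949830}}{12140}\right)$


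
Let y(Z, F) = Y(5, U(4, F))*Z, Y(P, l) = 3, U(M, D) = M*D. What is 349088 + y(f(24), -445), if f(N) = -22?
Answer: 349022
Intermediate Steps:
U(M, D) = D*M
y(Z, F) = 3*Z
349088 + y(f(24), -445) = 349088 + 3*(-22) = 349088 - 66 = 349022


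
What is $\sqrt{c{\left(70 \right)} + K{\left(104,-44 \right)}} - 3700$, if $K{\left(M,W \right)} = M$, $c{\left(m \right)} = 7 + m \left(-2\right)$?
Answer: $-3700 + i \sqrt{29} \approx -3700.0 + 5.3852 i$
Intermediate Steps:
$c{\left(m \right)} = 7 - 2 m$
$\sqrt{c{\left(70 \right)} + K{\left(104,-44 \right)}} - 3700 = \sqrt{\left(7 - 140\right) + 104} - 3700 = \sqrt{-133 + 104} - 3700 = \sqrt{-29} - 3700 = i \sqrt{29} - 3700 = -3700 + i \sqrt{29}$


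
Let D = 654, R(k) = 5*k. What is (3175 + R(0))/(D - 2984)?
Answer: -635/466 ≈ -1.3627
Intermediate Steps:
(3175 + R(0))/(D - 2984) = (3175 + 5*0)/(654 - 2984) = (3175 + 0)/(-2330) = 3175*(-1/2330) = -635/466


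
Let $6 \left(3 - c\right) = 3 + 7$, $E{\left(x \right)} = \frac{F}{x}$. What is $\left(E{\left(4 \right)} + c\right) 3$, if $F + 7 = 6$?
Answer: $\frac{13}{4} \approx 3.25$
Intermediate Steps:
$F = -1$ ($F = -7 + 6 = -1$)
$E{\left(x \right)} = - \frac{1}{x}$
$c = \frac{4}{3}$ ($c = 3 - \frac{3 + 7}{6} = 3 - \frac{5}{3} = \frac{4}{3} \approx 1.3333$)
$\left(E{\left(4 \right)} + c\right) 3 = \left(- \frac{1}{4} + \frac{4}{3}\right) 3 = \frac{13}{12} \cdot 3 = \frac{13}{4}$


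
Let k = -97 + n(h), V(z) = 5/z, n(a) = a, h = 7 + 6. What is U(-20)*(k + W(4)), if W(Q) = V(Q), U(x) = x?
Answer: 1655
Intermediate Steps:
h = 13
k = -84 (k = -97 + 13 = -84)
W(Q) = 5/Q
U(-20)*(k + W(4)) = -20*(-84 + 5/4) = -20*(-331/4) = 1655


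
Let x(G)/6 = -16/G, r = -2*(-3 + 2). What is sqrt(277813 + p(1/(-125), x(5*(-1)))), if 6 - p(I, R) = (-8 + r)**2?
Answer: sqrt(277783) ≈ 527.05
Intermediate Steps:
r = 2 (r = -2*(-1) = 2)
x(G) = -96/G (x(G) = 6*(-16/G) = -96/G)
p(I, R) = -30 (p(I, R) = 6 - (-8 + 2)**2 = 6 - 1*(-6)**2 = 6 - 1*36 = 6 - 36 = -30)
sqrt(277813 + p(1/(-125), x(5*(-1)))) = sqrt(277813 - 30) = sqrt(277783)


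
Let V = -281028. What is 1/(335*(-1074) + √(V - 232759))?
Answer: -359790/129449357887 - I*√513787/129449357887 ≈ -2.7794e-6 - 5.5372e-9*I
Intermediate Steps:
1/(335*(-1074) + √(V - 232759)) = 1/(335*(-1074) + √(-281028 - 232759)) = 1/(-359790 + √(-513787)) = 1/(-359790 + I*√513787)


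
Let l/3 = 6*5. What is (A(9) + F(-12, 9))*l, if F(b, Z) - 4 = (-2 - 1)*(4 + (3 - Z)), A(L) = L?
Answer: 1710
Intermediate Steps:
l = 90 (l = 3*(6*5) = 3*30 = 90)
F(b, Z) = -17 + 3*Z (F(b, Z) = 4 + (-2 - 1)*(4 + (3 - Z)) = 4 - 3*(7 - Z) = 4 + (-21 + 3*Z) = -17 + 3*Z)
(A(9) + F(-12, 9))*l = (9 + (-17 + 3*9))*90 = (9 + (-17 + 27))*90 = (9 + 10)*90 = 19*90 = 1710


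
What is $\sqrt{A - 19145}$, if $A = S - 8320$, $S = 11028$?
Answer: $i \sqrt{16437} \approx 128.21 i$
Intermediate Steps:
$A = 2708$ ($A = 11028 - 8320 = 2708$)
$\sqrt{A - 19145} = \sqrt{2708 - 19145} = \sqrt{-16437} = i \sqrt{16437}$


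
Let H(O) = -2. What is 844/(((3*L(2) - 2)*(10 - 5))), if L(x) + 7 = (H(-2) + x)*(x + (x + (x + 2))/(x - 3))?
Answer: -844/115 ≈ -7.3391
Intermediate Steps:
L(x) = -7 + (-2 + x)*(x + (2 + 2*x)/(-3 + x)) (L(x) = -7 + (-2 + x)*(x + (x + (x + 2))/(x - 3)) = -7 + (-2 + x)*(x + (x + (2 + x))/(-3 + x)) = -7 + (-2 + x)*(x + (2 + 2*x)/(-3 + x)))
844/(((3*L(2) - 2)*(10 - 5))) = 844/(((3*((17 + 2³ - 3*2 - 3*2²)/(-3 + 2)) - 2)*(10 - 5))) = 844/(((3*((17 + 8 - 6 - 3*4)/(-1)) - 2)*5)) = 844/(((3*(-(17 + 8 - 6 - 12)) - 2)*5)) = 844/(((3*(-1*7) - 2)*5)) = 844/(((3*(-7) - 2)*5)) = 844/(((-21 - 2)*5)) = 844/((-23*5)) = 844/(-115) = 844*(-1/115) = -844/115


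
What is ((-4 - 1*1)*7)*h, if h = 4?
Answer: -140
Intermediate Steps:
((-4 - 1*1)*7)*h = ((-4 - 1*1)*7)*4 = ((-4 - 1)*7)*4 = -5*7*4 = -35*4 = -140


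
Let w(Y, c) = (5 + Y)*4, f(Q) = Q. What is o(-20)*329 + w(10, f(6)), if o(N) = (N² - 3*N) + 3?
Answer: 152387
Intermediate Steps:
w(Y, c) = 20 + 4*Y
o(N) = 3 + N² - 3*N
o(-20)*329 + w(10, f(6)) = (3 + (-20)² - 3*(-20))*329 + (20 + 4*10) = (3 + 400 + 60)*329 + (20 + 40) = 463*329 + 60 = 152327 + 60 = 152387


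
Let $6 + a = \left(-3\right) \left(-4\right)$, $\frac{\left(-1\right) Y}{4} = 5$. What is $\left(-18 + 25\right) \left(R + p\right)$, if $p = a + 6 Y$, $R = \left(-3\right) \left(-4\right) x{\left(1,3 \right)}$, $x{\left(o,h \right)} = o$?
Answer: $-714$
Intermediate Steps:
$Y = -20$ ($Y = \left(-4\right) 5 = -20$)
$a = 6$ ($a = -6 - -12 = -6 + 12 = 6$)
$R = 12$ ($R = \left(-3\right) \left(-4\right) 1 = 12 \cdot 1 = 12$)
$p = -114$ ($p = 6 + 6 \left(-20\right) = 6 - 120 = -114$)
$\left(-18 + 25\right) \left(R + p\right) = \left(-18 + 25\right) \left(12 - 114\right) = 7 \left(-102\right) = -714$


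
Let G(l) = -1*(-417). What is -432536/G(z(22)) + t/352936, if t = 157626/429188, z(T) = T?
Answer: -32759389036342403/31582724309328 ≈ -1037.3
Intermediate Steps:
G(l) = 417
t = 78813/214594 (t = 157626*(1/429188) = 78813/214594 ≈ 0.36727)
-432536/G(z(22)) + t/352936 = -432536/417 + (78813/214594)/352936 = -432536*1/417 + (78813/214594)*(1/352936) = -432536/417 + 78813/75737947984 = -32759389036342403/31582724309328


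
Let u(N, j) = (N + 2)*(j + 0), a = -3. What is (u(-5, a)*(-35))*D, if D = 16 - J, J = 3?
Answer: -4095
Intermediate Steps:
u(N, j) = j*(2 + N) (u(N, j) = (2 + N)*j = j*(2 + N))
D = 13 (D = 16 - 3 = 13)
(u(-5, a)*(-35))*D = (-3*(2 - 5)*(-35))*13 = (-3*(-3)*(-35))*13 = (9*(-35))*13 = -315*13 = -4095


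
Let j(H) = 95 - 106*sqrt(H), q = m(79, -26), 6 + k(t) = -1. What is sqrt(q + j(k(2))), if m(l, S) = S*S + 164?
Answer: sqrt(935 - 106*I*sqrt(7)) ≈ 30.912 - 4.5362*I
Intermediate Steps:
k(t) = -7 (k(t) = -6 - 1 = -7)
m(l, S) = 164 + S**2 (m(l, S) = S**2 + 164 = 164 + S**2)
q = 840 (q = 164 + (-26)**2 = 164 + 676 = 840)
sqrt(q + j(k(2))) = sqrt(840 + (95 - 106*I*sqrt(7))) = sqrt(935 - 106*I*sqrt(7))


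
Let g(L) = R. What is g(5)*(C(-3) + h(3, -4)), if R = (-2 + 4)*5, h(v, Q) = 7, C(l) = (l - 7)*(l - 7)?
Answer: 1070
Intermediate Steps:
C(l) = (-7 + l)² (C(l) = (-7 + l)*(-7 + l) = (-7 + l)²)
R = 10 (R = 2*5 = 10)
g(L) = 10
g(5)*(C(-3) + h(3, -4)) = 10*((-7 - 3)² + 7) = 10*((-10)² + 7) = 10*(100 + 7) = 10*107 = 1070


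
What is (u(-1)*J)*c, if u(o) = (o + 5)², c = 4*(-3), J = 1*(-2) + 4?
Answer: -384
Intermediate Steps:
J = 2 (J = -2 + 4 = 2)
c = -12
u(o) = (5 + o)²
(u(-1)*J)*c = ((5 - 1)²*2)*(-12) = (4²*2)*(-12) = (16*2)*(-12) = 32*(-12) = -384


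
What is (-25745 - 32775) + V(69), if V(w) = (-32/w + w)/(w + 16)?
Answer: -343215071/5865 ≈ -58519.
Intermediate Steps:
V(w) = (w - 32/w)/(16 + w)
(-25745 - 32775) + V(69) = (-25745 - 32775) + (-32 + 69**2)/(69*(16 + 69)) = -58520 + (1/69)*(-32 + 4761)/85 = -58520 + (1/69)*(1/85)*4729 = -58520 + 4729/5865 = -343215071/5865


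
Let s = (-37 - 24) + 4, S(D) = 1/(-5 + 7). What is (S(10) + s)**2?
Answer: 12769/4 ≈ 3192.3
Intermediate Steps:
S(D) = 1/2
s = -57 (s = -61 + 4 = -57)
(S(10) + s)**2 = (1/2 - 57)**2 = (-113/2)**2 = 12769/4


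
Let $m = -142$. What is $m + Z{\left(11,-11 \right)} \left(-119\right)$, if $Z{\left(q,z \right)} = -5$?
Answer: $453$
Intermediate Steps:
$m + Z{\left(11,-11 \right)} \left(-119\right) = -142 - -595 = -142 + 595 = 453$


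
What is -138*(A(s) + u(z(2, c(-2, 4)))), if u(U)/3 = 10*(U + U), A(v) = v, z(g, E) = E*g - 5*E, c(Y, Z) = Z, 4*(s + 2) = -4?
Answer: 99774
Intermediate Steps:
s = -3 (s = -2 + (¼)*(-4) = -2 - 1 = -3)
z(g, E) = -5*E + E*g
u(U) = 60*U (u(U) = 3*(10*(U + U)) = 3*(10*(2*U)) = 3*(20*U) = 60*U)
-138*(A(s) + u(z(2, c(-2, 4)))) = -138*(-3 + 60*(4*(-5 + 2))) = -138*(-3 + 60*(4*(-3))) = -138*(-3 + 60*(-12)) = -138*(-3 - 720) = -138*(-723) = 99774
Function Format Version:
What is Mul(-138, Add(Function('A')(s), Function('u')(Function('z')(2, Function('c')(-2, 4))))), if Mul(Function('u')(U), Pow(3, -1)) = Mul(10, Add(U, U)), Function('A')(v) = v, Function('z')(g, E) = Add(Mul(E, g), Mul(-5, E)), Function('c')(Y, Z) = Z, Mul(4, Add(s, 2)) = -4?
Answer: 99774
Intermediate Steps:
s = -3 (s = Add(-2, Mul(Rational(1, 4), -4)) = Add(-2, -1) = -3)
Function('z')(g, E) = Add(Mul(-5, E), Mul(E, g))
Function('u')(U) = Mul(60, U) (Function('u')(U) = Mul(3, Mul(10, Add(U, U))) = Mul(3, Mul(10, Mul(2, U))) = Mul(3, Mul(20, U)) = Mul(60, U))
Mul(-138, Add(Function('A')(s), Function('u')(Function('z')(2, Function('c')(-2, 4))))) = Mul(-138, Add(-3, Mul(60, Mul(4, Add(-5, 2))))) = Mul(-138, Add(-3, Mul(60, Mul(4, -3)))) = Mul(-138, Add(-3, Mul(60, -12))) = Mul(-138, Add(-3, -720)) = Mul(-138, -723) = 99774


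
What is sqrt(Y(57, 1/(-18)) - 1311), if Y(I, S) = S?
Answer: I*sqrt(47198)/6 ≈ 36.208*I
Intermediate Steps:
sqrt(Y(57, 1/(-18)) - 1311) = sqrt(1/(-18) - 1311) = sqrt(-1/18 - 1311) = sqrt(-23599/18) = I*sqrt(47198)/6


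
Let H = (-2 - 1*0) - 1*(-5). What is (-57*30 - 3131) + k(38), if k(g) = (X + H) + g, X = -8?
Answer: -4808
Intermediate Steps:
H = 3 (H = (-2 + 0) + 5 = -2 + 5 = 3)
k(g) = -5 + g (k(g) = (-8 + 3) + g = -5 + g)
(-57*30 - 3131) + k(38) = (-57*30 - 3131) + (-5 + 38) = (-1710 - 3131) + 33 = -4841 + 33 = -4808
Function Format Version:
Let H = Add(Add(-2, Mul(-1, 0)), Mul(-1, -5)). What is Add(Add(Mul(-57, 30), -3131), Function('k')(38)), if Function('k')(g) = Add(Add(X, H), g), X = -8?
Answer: -4808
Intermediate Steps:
H = 3 (H = Add(Add(-2, 0), 5) = Add(-2, 5) = 3)
Function('k')(g) = Add(-5, g) (Function('k')(g) = Add(Add(-8, 3), g) = Add(-5, g))
Add(Add(Mul(-57, 30), -3131), Function('k')(38)) = Add(Add(Mul(-57, 30), -3131), Add(-5, 38)) = Add(Add(-1710, -3131), 33) = Add(-4841, 33) = -4808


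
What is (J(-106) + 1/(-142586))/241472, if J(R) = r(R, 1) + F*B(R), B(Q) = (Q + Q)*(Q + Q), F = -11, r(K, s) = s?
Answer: -70492094439/34430526592 ≈ -2.0474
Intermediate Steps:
B(Q) = 4*Q² (B(Q) = (2*Q)*(2*Q) = 4*Q²)
J(R) = 1 - 44*R²
(J(-106) + 1/(-142586))/241472 = ((1 - 44*(-106)²) + 1/(-142586))/241472 = ((1 - 44*11236) - 1/142586)*(1/241472) = ((1 - 494384) - 1/142586)*(1/241472) = (-494383 - 1/142586)*(1/241472) = -70492094439/142586*1/241472 = -70492094439/34430526592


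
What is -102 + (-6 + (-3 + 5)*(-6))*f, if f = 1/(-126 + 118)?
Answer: -399/4 ≈ -99.750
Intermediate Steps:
f = -⅛ (f = 1/(-8) = -⅛ ≈ -0.12500)
-102 + (-6 + (-3 + 5)*(-6))*f = -102 + (-6 + (-3 + 5)*(-6))*(-⅛) = -102 + (-6 + 2*(-6))*(-⅛) = -102 + (-6 - 12)*(-⅛) = -102 - 18*(-⅛) = -102 + 9/4 = -399/4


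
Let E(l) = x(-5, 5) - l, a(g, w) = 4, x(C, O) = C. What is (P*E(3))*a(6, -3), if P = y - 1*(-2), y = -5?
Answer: 96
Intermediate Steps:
P = -3 (P = -5 - 1*(-2) = -5 + 2 = -3)
E(l) = -5 - l
(P*E(3))*a(6, -3) = -3*(-5 - 1*3)*4 = -3*(-5 - 3)*4 = -3*(-8)*4 = 24*4 = 96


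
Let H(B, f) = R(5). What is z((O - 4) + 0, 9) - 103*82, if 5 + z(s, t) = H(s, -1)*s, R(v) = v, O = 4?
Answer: -8451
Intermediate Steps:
H(B, f) = 5
z(s, t) = -5 + 5*s
z((O - 4) + 0, 9) - 103*82 = (-5 + 5*((4 - 4) + 0)) - 103*82 = (-5 + 5*(0 + 0)) - 8446 = (-5 + 5*0) - 8446 = (-5 + 0) - 8446 = -5 - 8446 = -8451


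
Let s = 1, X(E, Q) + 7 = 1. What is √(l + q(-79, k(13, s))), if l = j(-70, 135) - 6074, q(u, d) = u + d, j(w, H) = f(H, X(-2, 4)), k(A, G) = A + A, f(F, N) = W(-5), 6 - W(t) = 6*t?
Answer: I*√6091 ≈ 78.045*I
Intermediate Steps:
X(E, Q) = -6 (X(E, Q) = -7 + 1 = -6)
W(t) = 6 - 6*t
f(F, N) = 36 (f(F, N) = 6 - 6*(-5) = 6 + 30 = 36)
k(A, G) = 2*A
j(w, H) = 36
q(u, d) = d + u
l = -6038 (l = 36 - 6074 = -6038)
√(l + q(-79, k(13, s))) = √(-6038 + (2*13 - 79)) = √(-6038 + (26 - 79)) = √(-6038 - 53) = √(-6091) = I*√6091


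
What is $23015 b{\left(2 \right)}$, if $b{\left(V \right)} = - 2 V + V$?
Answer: $-46030$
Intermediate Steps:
$b{\left(V \right)} = - V$
$23015 b{\left(2 \right)} = 23015 \left(\left(-1\right) 2\right) = 23015 \left(-2\right) = -46030$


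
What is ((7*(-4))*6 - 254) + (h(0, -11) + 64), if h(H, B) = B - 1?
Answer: -370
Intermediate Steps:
h(H, B) = -1 + B
((7*(-4))*6 - 254) + (h(0, -11) + 64) = ((7*(-4))*6 - 254) + ((-1 - 11) + 64) = (-28*6 - 254) + (-12 + 64) = (-168 - 254) + 52 = -422 + 52 = -370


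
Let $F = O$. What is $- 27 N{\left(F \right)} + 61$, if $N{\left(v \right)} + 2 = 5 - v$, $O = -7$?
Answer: $-209$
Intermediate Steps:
$F = -7$
$N{\left(v \right)} = 3 - v$ ($N{\left(v \right)} = -2 - \left(-5 + v\right) = 3 - v$)
$- 27 N{\left(F \right)} + 61 = - 27 \left(3 - -7\right) + 61 = - 27 \left(3 + 7\right) + 61 = \left(-27\right) 10 + 61 = -270 + 61 = -209$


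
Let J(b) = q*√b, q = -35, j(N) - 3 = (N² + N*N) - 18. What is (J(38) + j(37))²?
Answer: 7461279 - 190610*√38 ≈ 6.2863e+6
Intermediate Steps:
j(N) = -15 + 2*N² (j(N) = 3 + ((N² + N*N) - 18) = 3 + ((N² + N²) - 18) = 3 + (2*N² - 18) = 3 + (-18 + 2*N²) = -15 + 2*N²)
J(b) = -35*√b
(J(38) + j(37))² = (-35*√38 + (-15 + 2*37²))² = (-35*√38 + (-15 + 2*1369))² = (-35*√38 + (-15 + 2738))² = (-35*√38 + 2723)² = (2723 - 35*√38)²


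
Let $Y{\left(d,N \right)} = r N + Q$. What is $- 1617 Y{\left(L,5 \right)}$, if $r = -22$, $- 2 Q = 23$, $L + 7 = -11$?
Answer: $\frac{392931}{2} \approx 1.9647 \cdot 10^{5}$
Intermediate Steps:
$L = -18$ ($L = -7 - 11 = -18$)
$Q = - \frac{23}{2}$ ($Q = \left(- \frac{1}{2}\right) 23 = - \frac{23}{2} \approx -11.5$)
$Y{\left(d,N \right)} = - \frac{23}{2} - 22 N$ ($Y{\left(d,N \right)} = - 22 N - \frac{23}{2} = - \frac{23}{2} - 22 N$)
$- 1617 Y{\left(L,5 \right)} = - 1617 \left(- \frac{23}{2} - 110\right) = \left(-1617\right) \left(- \frac{243}{2}\right) = \frac{392931}{2}$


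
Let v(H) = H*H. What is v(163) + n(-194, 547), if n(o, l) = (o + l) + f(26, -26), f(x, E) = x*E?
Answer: 26246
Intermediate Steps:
f(x, E) = E*x
v(H) = H²
n(o, l) = -676 + l + o (n(o, l) = (o + l) - 26*26 = (l + o) - 676 = -676 + l + o)
v(163) + n(-194, 547) = 163² + (-676 + 547 - 194) = 26569 - 323 = 26246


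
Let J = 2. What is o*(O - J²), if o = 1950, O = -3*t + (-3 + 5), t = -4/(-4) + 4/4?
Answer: -15600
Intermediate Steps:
t = 2 (t = -4*(-¼) + 4*(¼) = 1 + 1 = 2)
O = -4 (O = -3*2 + (-3 + 5) = -6 + 2 = -4)
o*(O - J²) = 1950*(-4 - 1*2²) = 1950*(-4 - 1*4) = 1950*(-4 - 4) = 1950*(-8) = -15600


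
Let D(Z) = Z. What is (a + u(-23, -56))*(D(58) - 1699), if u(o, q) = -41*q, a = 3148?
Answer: -8933604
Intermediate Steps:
(a + u(-23, -56))*(D(58) - 1699) = (3148 - 41*(-56))*(58 - 1699) = (3148 + 2296)*(-1641) = 5444*(-1641) = -8933604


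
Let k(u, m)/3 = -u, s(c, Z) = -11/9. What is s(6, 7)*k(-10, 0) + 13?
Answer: -71/3 ≈ -23.667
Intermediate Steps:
s(c, Z) = -11/9 (s(c, Z) = -11*⅑ = -11/9)
k(u, m) = -3*u (k(u, m) = 3*(-u) = -3*u)
s(6, 7)*k(-10, 0) + 13 = -(-11)*(-10)/3 + 13 = -11/9*30 + 13 = -110/3 + 13 = -71/3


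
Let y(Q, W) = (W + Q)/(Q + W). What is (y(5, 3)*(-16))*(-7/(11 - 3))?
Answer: 14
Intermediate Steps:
y(Q, W) = 1 (y(Q, W) = (Q + W)/(Q + W) = 1)
(y(5, 3)*(-16))*(-7/(11 - 3)) = (1*(-16))*(-7/(11 - 3)) = -(-112)/8 = -16*(-7/8) = 14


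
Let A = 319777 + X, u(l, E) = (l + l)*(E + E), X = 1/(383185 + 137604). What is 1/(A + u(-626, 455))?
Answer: -520789/426808979426 ≈ -1.2202e-6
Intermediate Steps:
X = 1/520789 ≈ 1.9202e-6
u(l, E) = 4*E*l (u(l, E) = (2*l)*(2*E) = 4*E*l)
A = 166536344054/520789 (A = 319777 + 1/520789 = 166536344054/520789 ≈ 3.1978e+5)
1/(A + u(-626, 455)) = 1/(166536344054/520789 + 4*455*(-626)) = 1/(166536344054/520789 - 1139320) = 1/(-426808979426/520789) = -520789/426808979426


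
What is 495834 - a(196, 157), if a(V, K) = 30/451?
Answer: 223621104/451 ≈ 4.9583e+5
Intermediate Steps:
a(V, K) = 30/451 (a(V, K) = 30*(1/451) = 30/451)
495834 - a(196, 157) = 495834 - 1*30/451 = 495834 - 30/451 = 223621104/451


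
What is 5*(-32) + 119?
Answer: -41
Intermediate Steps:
5*(-32) + 119 = -160 + 119 = -41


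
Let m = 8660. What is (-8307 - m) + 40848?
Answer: 23881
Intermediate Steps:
(-8307 - m) + 40848 = (-8307 - 1*8660) + 40848 = (-8307 - 8660) + 40848 = -16967 + 40848 = 23881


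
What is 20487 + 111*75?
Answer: 28812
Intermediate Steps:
20487 + 111*75 = 20487 + 8325 = 28812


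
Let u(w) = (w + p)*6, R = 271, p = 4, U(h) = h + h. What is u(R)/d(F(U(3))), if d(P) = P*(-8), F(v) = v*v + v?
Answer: -275/56 ≈ -4.9107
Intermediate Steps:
U(h) = 2*h
F(v) = v + v**2 (F(v) = v**2 + v = v + v**2)
d(P) = -8*P
u(w) = 24 + 6*w (u(w) = (w + 4)*6 = (4 + w)*6 = 24 + 6*w)
u(R)/d(F(U(3))) = (24 + 6*271)/((-8*2*3*(1 + 2*3))) = (24 + 1626)/((-48*(1 + 6))) = 1650/((-48*7)) = 1650/((-8*42)) = 1650/(-336) = 1650*(-1/336) = -275/56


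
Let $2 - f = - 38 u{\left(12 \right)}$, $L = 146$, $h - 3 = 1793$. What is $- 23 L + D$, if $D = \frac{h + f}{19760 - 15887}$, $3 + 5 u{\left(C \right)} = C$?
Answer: $- \frac{65018338}{19365} \approx -3357.5$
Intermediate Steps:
$h = 1796$ ($h = 3 + 1793 = 1796$)
$u{\left(C \right)} = - \frac{3}{5} + \frac{C}{5}$
$f = \frac{352}{5}$ ($f = 2 - - 38 \left(- \frac{3}{5} + \frac{1}{5} \cdot 12\right) = 2 - - 38 \left(- \frac{3}{5} + \frac{12}{5}\right) = 2 - \left(-38\right) \frac{9}{5} = 2 - - \frac{342}{5} = 2 + \frac{342}{5} = \frac{352}{5} \approx 70.4$)
$D = \frac{9332}{19365}$ ($D = \frac{1796 + \frac{352}{5}}{19760 - 15887} = \frac{9332}{5 \cdot 3873} = \frac{9332}{5} \cdot \frac{1}{3873} = \frac{9332}{19365} \approx 0.4819$)
$- 23 L + D = \left(-23\right) 146 + \frac{9332}{19365} = -3358 + \frac{9332}{19365} = - \frac{65018338}{19365}$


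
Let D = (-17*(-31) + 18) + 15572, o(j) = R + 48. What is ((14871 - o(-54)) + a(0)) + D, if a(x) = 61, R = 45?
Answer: 30956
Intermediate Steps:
o(j) = 93 (o(j) = 45 + 48 = 93)
D = 16117 (D = (527 + 18) + 15572 = 545 + 15572 = 16117)
((14871 - o(-54)) + a(0)) + D = ((14871 - 1*93) + 61) + 16117 = ((14871 - 93) + 61) + 16117 = (14778 + 61) + 16117 = 14839 + 16117 = 30956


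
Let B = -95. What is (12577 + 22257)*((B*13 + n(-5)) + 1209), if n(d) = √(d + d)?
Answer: -905684 + 34834*I*√10 ≈ -9.0568e+5 + 1.1015e+5*I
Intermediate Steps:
n(d) = √2*√d (n(d) = √(2*d) = √2*√d)
(12577 + 22257)*((B*13 + n(-5)) + 1209) = (12577 + 22257)*((-95*13 + √2*√(-5)) + 1209) = 34834*((-1235 + √2*(I*√5)) + 1209) = 34834*((-1235 + I*√10) + 1209) = 34834*(-26 + I*√10) = -905684 + 34834*I*√10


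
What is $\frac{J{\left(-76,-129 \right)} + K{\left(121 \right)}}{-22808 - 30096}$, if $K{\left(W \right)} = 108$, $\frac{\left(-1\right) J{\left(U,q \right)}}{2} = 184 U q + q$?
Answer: $\frac{1803753}{26452} \approx 68.19$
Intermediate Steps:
$J{\left(U,q \right)} = - 2 q - 368 U q$ ($J{\left(U,q \right)} = - 2 \left(184 U q + q\right) = - 2 \left(q + 184 U q\right) = - 2 q - 368 U q$)
$\frac{J{\left(-76,-129 \right)} + K{\left(121 \right)}}{-22808 - 30096} = \frac{\left(-2\right) \left(-129\right) \left(1 + 184 \left(-76\right)\right) + 108}{-22808 - 30096} = \frac{\left(-2\right) \left(-129\right) \left(1 - 13984\right) + 108}{-52904} = \left(\left(-2\right) \left(-129\right) \left(-13983\right) + 108\right) \left(- \frac{1}{52904}\right) = \left(-3607614 + 108\right) \left(- \frac{1}{52904}\right) = \left(-3607506\right) \left(- \frac{1}{52904}\right) = \frac{1803753}{26452}$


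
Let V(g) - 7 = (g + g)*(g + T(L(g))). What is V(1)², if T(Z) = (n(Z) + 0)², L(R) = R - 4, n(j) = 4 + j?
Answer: 121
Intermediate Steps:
L(R) = -4 + R
T(Z) = (4 + Z)² (T(Z) = ((4 + Z) + 0)² = (4 + Z)²)
V(g) = 7 + 2*g*(g + g²) (V(g) = 7 + (g + g)*(g + (4 + (-4 + g))²) = 7 + (2*g)*(g + g²) = 7 + 2*g*(g + g²))
V(1)² = (7 + 2*1² + 2*1³)² = (7 + 2*1 + 2*1)² = (7 + 2 + 2)² = 11² = 121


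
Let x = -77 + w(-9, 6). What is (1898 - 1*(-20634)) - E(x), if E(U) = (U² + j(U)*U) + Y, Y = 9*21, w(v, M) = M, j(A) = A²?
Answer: 375213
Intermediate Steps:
Y = 189
x = -71 (x = -77 + 6 = -71)
E(U) = 189 + U² + U³ (E(U) = (U² + U²*U) + 189 = (U² + U³) + 189 = 189 + U² + U³)
(1898 - 1*(-20634)) - E(x) = (1898 - 1*(-20634)) - (189 + (-71)² + (-71)³) = (1898 + 20634) - (189 + 5041 - 357911) = 22532 - 1*(-352681) = 22532 + 352681 = 375213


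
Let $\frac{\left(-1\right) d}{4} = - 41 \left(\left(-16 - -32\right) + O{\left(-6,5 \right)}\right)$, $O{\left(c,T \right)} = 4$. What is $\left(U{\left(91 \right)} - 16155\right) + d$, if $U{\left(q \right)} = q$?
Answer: $-12784$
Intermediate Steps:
$d = 3280$ ($d = - 4 \left(- 41 \left(\left(-16 - -32\right) + 4\right)\right) = - 4 \left(- 41 \left(\left(-16 + 32\right) + 4\right)\right) = - 4 \left(- 41 \left(16 + 4\right)\right) = - 4 \left(\left(-41\right) 20\right) = \left(-4\right) \left(-820\right) = 3280$)
$\left(U{\left(91 \right)} - 16155\right) + d = \left(91 - 16155\right) + 3280 = -16064 + 3280 = -12784$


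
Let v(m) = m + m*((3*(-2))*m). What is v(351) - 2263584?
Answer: -3002439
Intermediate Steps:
v(m) = m - 6*m² (v(m) = m + m*(-6*m) = m - 6*m²)
v(351) - 2263584 = 351*(1 - 6*351) - 2263584 = 351*(1 - 2106) - 2263584 = 351*(-2105) - 2263584 = -738855 - 2263584 = -3002439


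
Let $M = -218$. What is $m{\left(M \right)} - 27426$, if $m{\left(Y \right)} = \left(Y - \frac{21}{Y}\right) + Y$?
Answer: $- \frac{6073895}{218} \approx -27862.0$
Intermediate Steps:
$m{\left(Y \right)} = - \frac{21}{Y} + 2 Y$
$m{\left(M \right)} - 27426 = \left(- \frac{21}{-218} + 2 \left(-218\right)\right) - 27426 = \left(\left(-21\right) \left(- \frac{1}{218}\right) - 436\right) - 27426 = \left(\frac{21}{218} - 436\right) - 27426 = - \frac{95027}{218} - 27426 = - \frac{6073895}{218}$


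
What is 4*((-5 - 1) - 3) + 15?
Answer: -21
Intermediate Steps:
4*((-5 - 1) - 3) + 15 = 4*(-6 - 3) + 15 = 4*(-9) + 15 = -36 + 15 = -21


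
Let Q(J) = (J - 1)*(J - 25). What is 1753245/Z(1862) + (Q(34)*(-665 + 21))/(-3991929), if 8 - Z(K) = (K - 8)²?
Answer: -2113794177687/4573829829044 ≈ -0.46215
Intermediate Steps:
Q(J) = (-1 + J)*(-25 + J)
Z(K) = 8 - (-8 + K)² (Z(K) = 8 - (K - 8)² = 8 - (-8 + K)²)
1753245/Z(1862) + (Q(34)*(-665 + 21))/(-3991929) = 1753245/(8 - (-8 + 1862)²) + ((25 + 34² - 26*34)*(-665 + 21))/(-3991929) = 1753245/(8 - 1*1854²) + ((25 + 1156 - 884)*(-644))*(-1/3991929) = 1753245/(8 - 1*3437316) + (297*(-644))*(-1/3991929) = 1753245/(8 - 3437316) - 191268*(-1/3991929) = 1753245/(-3437308) + 63756/1330643 = 1753245*(-1/3437308) + 63756/1330643 = -1753245/3437308 + 63756/1330643 = -2113794177687/4573829829044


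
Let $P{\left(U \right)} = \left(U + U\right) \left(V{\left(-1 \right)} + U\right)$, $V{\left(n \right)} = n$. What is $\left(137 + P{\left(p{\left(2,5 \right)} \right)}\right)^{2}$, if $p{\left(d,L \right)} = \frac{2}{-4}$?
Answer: $\frac{76729}{4} \approx 19182.0$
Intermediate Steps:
$p{\left(d,L \right)} = - \frac{1}{2}$ ($p{\left(d,L \right)} = 2 \left(- \frac{1}{4}\right) = - \frac{1}{2}$)
$P{\left(U \right)} = 2 U \left(-1 + U\right)$ ($P{\left(U \right)} = \left(U + U\right) \left(-1 + U\right) = 2 U \left(-1 + U\right)$)
$\left(137 + P{\left(p{\left(2,5 \right)} \right)}\right)^{2} = \left(137 + 2 \left(- \frac{1}{2}\right) \left(-1 - \frac{1}{2}\right)\right)^{2} = \left(137 + 2 \left(- \frac{1}{2}\right) \left(- \frac{3}{2}\right)\right)^{2} = \left(137 + \frac{3}{2}\right)^{2} = \left(\frac{277}{2}\right)^{2} = \frac{76729}{4}$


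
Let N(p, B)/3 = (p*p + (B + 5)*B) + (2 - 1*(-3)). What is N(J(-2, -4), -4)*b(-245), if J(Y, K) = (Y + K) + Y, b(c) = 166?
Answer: 32370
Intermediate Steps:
J(Y, K) = K + 2*Y (J(Y, K) = (K + Y) + Y = K + 2*Y)
N(p, B) = 15 + 3*p² + 3*B*(5 + B) (N(p, B) = 3*((p*p + (B + 5)*B) + (2 - 1*(-3))) = 3*((p² + (5 + B)*B) + (2 + 3)) = 3*((p² + B*(5 + B)) + 5) = 3*(5 + p² + B*(5 + B)) = 15 + 3*p² + 3*B*(5 + B))
N(J(-2, -4), -4)*b(-245) = (15 + 3*(-4)² + 3*(-4 + 2*(-2))² + 15*(-4))*166 = (15 + 3*16 + 3*(-4 - 4)² - 60)*166 = (15 + 48 + 3*(-8)² - 60)*166 = (15 + 48 + 3*64 - 60)*166 = (15 + 48 + 192 - 60)*166 = 195*166 = 32370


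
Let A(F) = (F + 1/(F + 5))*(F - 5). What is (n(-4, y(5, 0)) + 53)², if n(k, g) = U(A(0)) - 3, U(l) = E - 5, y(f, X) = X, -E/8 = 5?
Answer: 25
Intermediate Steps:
E = -40 (E = -8*5 = -40)
A(F) = (-5 + F)*(F + 1/(5 + F)) (A(F) = (F + 1/(5 + F))*(-5 + F) = (-5 + F)*(F + 1/(5 + F)))
U(l) = -45 (U(l) = -40 - 5 = -45)
n(k, g) = -48 (n(k, g) = -45 - 3 = -48)
(n(-4, y(5, 0)) + 53)² = (-48 + 53)² = 5² = 25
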